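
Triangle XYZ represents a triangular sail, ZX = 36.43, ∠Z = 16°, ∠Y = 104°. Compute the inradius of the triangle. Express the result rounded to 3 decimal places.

4.118

The third angle is ∠X = 180° − ∠Y − ∠Z = 60.00°.
Law of sines: YZ = ZX·sin X/sin Y ≈ 32.515.
Law of sines: XY = ZX·sin Z/sin Y ≈ 10.349.
Area = ½·ZX·YZ·sin Z ≈ 163.25.
Semiperimeter s = (32.515+36.43+10.349)/2 = 39.647.
Inradius = area/s = 163.25/39.647 ≈ 4.1176.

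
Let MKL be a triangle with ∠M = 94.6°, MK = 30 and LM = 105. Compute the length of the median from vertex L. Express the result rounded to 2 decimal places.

By the law of cosines, KL² = LM² + MK² − 2·LM·MK·cos M = 12430, so KL ≈ 111.49.
Median from L: ½√(2·KL² + 2·LM² − MK²) ≈ 107.25.

m_L ≈ 107.25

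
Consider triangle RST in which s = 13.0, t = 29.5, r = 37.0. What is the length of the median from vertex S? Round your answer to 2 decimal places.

32.82

Median from S: ½√(2·t² + 2·r² − s²) ≈ 32.823.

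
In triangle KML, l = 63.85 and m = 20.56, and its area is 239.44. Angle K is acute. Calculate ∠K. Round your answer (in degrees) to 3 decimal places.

∠K ≈ 21.395°

From area = ½·m·l·sin K, we get sin K = 2·area/(m·l) ≈ 0.36479.
Taking the acute solution, ∠K ≈ 21.39°.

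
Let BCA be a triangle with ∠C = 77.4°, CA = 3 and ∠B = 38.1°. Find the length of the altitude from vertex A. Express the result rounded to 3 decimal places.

h_A ≈ 2.928

The third angle is ∠A = 180° − ∠B − ∠C = 64.50°.
Law of sines: AB = CA·sin C/sin B ≈ 4.7449.
Law of sines: BC = CA·sin A/sin B ≈ 4.3883.
Area = ½·CA·AB·sin A ≈ 6.424.
The altitude from A has length 2·area/BC ≈ 2.9278.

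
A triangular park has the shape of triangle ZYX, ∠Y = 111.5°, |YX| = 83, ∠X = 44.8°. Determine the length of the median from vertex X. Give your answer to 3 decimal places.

The third angle is ∠Z = 180° − ∠Y − ∠X = 23.70°.
Law of sines: |XZ| = |YX|·sin Y/sin Z ≈ 192.13.
Law of sines: |ZY| = |YX|·sin X/sin Z ≈ 145.5.
Median from X: ½√(2·|YX|² + 2·|XZ|² − |ZY|²) ≈ 128.87.

m_X ≈ 128.872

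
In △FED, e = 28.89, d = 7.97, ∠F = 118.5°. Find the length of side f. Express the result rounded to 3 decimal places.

33.435

By the law of cosines, f² = e² + d² − 2·e·d·cos F = 1117.9, so f ≈ 33.435.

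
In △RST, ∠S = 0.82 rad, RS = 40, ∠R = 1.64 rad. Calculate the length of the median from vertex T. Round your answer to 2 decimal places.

51.80

The third angle is ∠T = π − ∠R − ∠S = 0.682 rad.
Law of sines: ST = RS·sin R/sin T ≈ 63.337.
Law of sines: TR = RS·sin S/sin T ≈ 46.42.
Median from T: ½√(2·ST² + 2·TR² − RS²) ≈ 51.799.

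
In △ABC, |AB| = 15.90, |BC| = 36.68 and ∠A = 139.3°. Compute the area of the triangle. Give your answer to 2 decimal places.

Law of sines: sin C = |AB|·sin A/|BC| ≈ 0.28267.
Since |BC| ≥ |AB|, only the acute value applies: ∠C ≈ 16.42°.
Then ∠B = 180° − ∠A − ∠C ≈ 24.28°.
Law of sines gives |CA| = |BC|·sin B/sin A ≈ 23.13.
Area = ½·|BC|·|AB|·sin B ≈ 119.91.

area ≈ 119.91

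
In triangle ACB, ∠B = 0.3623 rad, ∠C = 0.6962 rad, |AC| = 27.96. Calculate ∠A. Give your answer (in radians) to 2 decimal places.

2.08

The third angle is ∠A = π − ∠C − ∠B = 2.0831 rad.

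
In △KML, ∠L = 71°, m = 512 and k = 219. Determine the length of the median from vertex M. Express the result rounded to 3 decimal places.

By the law of cosines, l² = k² + m² − 2·k·m·cos L = 2.3709e+05, so l ≈ 486.92.
Median from M: ½√(2·l² + 2·k² − m²) ≈ 277.47.

m_M ≈ 277.474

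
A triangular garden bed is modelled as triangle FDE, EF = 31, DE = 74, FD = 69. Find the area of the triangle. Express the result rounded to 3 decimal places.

Semiperimeter s = (74 + 31 + 69)/2 = 87.
Heron's formula: area = √(87·13·56·18) ≈ 1067.7.

area ≈ 1067.730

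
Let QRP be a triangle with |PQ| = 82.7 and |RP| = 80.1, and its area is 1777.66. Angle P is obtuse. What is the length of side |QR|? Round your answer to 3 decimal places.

156.314

From area = ½·|RP|·|PQ|·sin P, we get sin P = 2·area/(|RP|·|PQ|) ≈ 0.53671.
Taking the obtuse solution, ∠P ≈ 147.54°.
Law of cosines then gives |QR| ≈ 156.31.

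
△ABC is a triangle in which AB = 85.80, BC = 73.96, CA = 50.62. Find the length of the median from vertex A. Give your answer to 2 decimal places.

m_A ≈ 59.95

Median from A: ½√(2·CA² + 2·AB² − BC²) ≈ 59.954.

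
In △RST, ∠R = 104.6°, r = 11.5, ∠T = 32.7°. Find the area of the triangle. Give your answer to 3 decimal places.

25.035

The third angle is ∠S = 180° − ∠T − ∠R = 42.70°.
Law of sines: s = r·sin S/sin R ≈ 8.0591.
Law of sines: t = r·sin T/sin R ≈ 6.4201.
Area = ½·r·s·sin T ≈ 25.035.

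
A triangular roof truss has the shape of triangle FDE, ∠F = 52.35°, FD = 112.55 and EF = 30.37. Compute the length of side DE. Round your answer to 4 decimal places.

By the law of cosines, DE² = EF² + FD² − 2·EF·FD·cos F = 9414, so DE ≈ 97.026.

97.0257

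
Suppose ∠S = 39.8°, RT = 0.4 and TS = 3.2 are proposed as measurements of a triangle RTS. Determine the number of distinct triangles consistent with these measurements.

0

TS·sin S = 3.2·sin(39.8°) ≈ 2.048.
Since RT = 0.4 < 2.048 = TS sin S, no triangle exists.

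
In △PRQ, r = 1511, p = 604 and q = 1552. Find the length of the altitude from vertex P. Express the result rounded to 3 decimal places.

Semiperimeter s = (604 + 1511 + 1552)/2 = 1833.5.
Heron's formula: area = √(1833.5·1229.5·322.5·281.5) ≈ 4.5239e+05.
The altitude from P has length 2·area/p ≈ 1498.

h_P ≈ 1497.966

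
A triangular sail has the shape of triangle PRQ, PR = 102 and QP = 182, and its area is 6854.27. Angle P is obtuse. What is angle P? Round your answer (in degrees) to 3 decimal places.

From area = ½·QP·PR·sin P, we get sin P = 2·area/(QP·PR) ≈ 0.73845.
Taking the obtuse solution, ∠P ≈ 132.40°.

∠P ≈ 132.401°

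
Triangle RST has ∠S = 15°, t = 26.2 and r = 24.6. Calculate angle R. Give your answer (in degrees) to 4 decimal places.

By the law of cosines, s² = t² + r² − 2·t·r·cos S = 46.483, so s ≈ 6.8178.
Law of cosines again: cos R = (s² + t² − r²)/(2·s·t) ≈ 0.35762, so ∠R ≈ 69.05°.

∠R ≈ 69.0456°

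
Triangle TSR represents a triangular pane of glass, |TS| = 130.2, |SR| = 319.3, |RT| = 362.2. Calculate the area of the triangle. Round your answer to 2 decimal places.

area ≈ 20558.31

Semiperimeter s = (319.3 + 362.2 + 130.2)/2 = 405.85.
Heron's formula: area = √(405.85·86.55·43.65·275.65) ≈ 20558.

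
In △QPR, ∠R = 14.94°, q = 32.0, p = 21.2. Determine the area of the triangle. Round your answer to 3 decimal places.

area ≈ 87.448

Area = ½·q·p·sin R ≈ 87.448.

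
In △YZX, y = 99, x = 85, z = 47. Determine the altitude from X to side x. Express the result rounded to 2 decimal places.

46.95

Semiperimeter s = (99 + 47 + 85)/2 = 115.5.
Heron's formula: area = √(115.5·16.5·68.5·30.5) ≈ 1995.4.
The altitude from X has length 2·area/x ≈ 46.95.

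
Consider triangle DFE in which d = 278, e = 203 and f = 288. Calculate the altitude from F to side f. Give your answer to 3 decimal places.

185.978

Semiperimeter s = (278 + 288 + 203)/2 = 384.5.
Heron's formula: area = √(384.5·106.5·96.5·181.5) ≈ 26781.
The altitude from F has length 2·area/f ≈ 185.98.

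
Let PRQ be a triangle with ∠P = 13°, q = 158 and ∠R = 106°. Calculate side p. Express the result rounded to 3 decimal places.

40.637

The third angle is ∠Q = 180° − ∠P − ∠R = 61.00°.
Law of sines: p = q·sin P/sin Q ≈ 40.637.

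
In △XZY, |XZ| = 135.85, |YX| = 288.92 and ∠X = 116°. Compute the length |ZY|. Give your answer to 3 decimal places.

By the law of cosines, |ZY|² = |YX|² + |XZ|² − 2·|YX|·|XZ|·cos X = 1.3634e+05, so |ZY| ≈ 369.25.

369.245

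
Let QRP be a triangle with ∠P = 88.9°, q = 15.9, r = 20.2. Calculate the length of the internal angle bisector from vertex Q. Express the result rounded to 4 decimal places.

21.2615

By the law of cosines, p² = q² + r² − 2·q·r·cos P = 648.52, so p ≈ 25.466.
Law of cosines again: cos Q = (r² + p² − q²)/(2·r·p) ≈ 0.78123, so ∠Q ≈ 38.63°.
The bisector from Q has length 2·r·p·cos(∠Q/2)/(r+p) ≈ 21.262.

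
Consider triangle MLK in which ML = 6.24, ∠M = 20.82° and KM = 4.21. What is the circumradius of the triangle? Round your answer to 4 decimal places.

3.8658

By the law of cosines, LK² = KM² + ML² − 2·KM·ML·cos M = 7.5517, so LK ≈ 2.748.
Area = ½·KM·ML·sin M ≈ 4.6687.
Circumradius = LK/(2 sin M) ≈ 3.8658.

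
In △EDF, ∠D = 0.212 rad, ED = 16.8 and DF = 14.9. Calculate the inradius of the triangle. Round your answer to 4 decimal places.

By the law of cosines, FE² = ED² + DF² − 2·ED·DF·cos D = 14.818, so FE ≈ 3.8495.
Area = ½·ED·DF·sin D ≈ 26.336.
Semiperimeter s = (14.9+3.8495+16.8)/2 = 17.775.
Inradius = area/s = 26.336/17.775 ≈ 1.4816.

1.4816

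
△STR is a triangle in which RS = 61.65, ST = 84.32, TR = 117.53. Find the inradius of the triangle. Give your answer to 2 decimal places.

Semiperimeter s = (117.53 + 61.65 + 84.32)/2 = 131.75.
Heron's formula: area = √(131.75·14.22·70.1·47.43) ≈ 2495.8.
Inradius = area/s = 2495.8/131.75 ≈ 18.943.

r ≈ 18.94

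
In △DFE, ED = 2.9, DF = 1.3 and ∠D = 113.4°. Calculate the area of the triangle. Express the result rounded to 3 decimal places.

1.730

Area = ½·ED·DF·sin D ≈ 1.73.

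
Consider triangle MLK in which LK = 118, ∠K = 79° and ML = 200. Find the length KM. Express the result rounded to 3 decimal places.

Law of sines: sin M = LK·sin K/ML ≈ 0.57916.
Since ML ≥ LK, only the acute value applies: ∠M ≈ 35.39°.
Then ∠L = 180° − ∠K − ∠M ≈ 65.61°.
Law of sines gives KM = ML·sin L/sin K ≈ 185.56.

185.558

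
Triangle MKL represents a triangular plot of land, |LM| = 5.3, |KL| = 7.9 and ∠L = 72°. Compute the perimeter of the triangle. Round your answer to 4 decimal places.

By the law of cosines, |MK|² = |KL|² + |LM|² − 2·|KL|·|LM|·cos L = 64.623, so |MK| ≈ 8.0388.
Semiperimeter s = (7.9+5.3+8.0388)/2 = 10.619.
Perimeter = 7.9 + 5.3 + 8.0388 = 21.239.

21.2388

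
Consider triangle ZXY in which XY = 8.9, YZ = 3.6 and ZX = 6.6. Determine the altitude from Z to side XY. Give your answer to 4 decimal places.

2.3457

Semiperimeter s = (8.9 + 3.6 + 6.6)/2 = 9.55.
Heron's formula: area = √(9.55·0.65·5.95·2.95) ≈ 10.438.
The altitude from Z has length 2·area/XY ≈ 2.3457.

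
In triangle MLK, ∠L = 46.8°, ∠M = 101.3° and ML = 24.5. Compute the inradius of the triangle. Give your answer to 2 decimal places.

r ≈ 7.83

The third angle is ∠K = 180° − ∠M − ∠L = 31.90°.
Law of sines: LK = ML·sin M/sin K ≈ 45.464.
Law of sines: KM = ML·sin L/sin K ≈ 33.797.
Area = ½·ML·LK·sin L ≈ 405.99.
Semiperimeter s = (45.464+33.797+24.5)/2 = 51.881.
Inradius = area/s = 405.99/51.881 ≈ 7.8254.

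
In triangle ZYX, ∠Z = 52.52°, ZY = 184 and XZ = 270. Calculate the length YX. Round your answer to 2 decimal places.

215.17

By the law of cosines, YX² = XZ² + ZY² − 2·XZ·ZY·cos Z = 46297, so YX ≈ 215.17.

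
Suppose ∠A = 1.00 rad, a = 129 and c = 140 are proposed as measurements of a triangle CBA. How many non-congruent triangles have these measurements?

2

c·sin A = 140·sin(1.00 rad) ≈ 117.8.
Since c sin A < a < c (117.8 < 129 < 140), two triangles exist.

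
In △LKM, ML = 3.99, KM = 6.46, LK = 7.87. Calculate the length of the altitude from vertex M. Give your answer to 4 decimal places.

h_M ≈ 3.2638

Semiperimeter s = (6.46 + 3.99 + 7.87)/2 = 9.16.
Heron's formula: area = √(9.16·2.7·5.17·1.29) ≈ 12.843.
The altitude from M has length 2·area/LK ≈ 3.2638.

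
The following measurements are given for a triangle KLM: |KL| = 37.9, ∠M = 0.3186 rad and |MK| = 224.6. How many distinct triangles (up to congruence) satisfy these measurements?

0

|MK|·sin M = 224.6·sin(0.3186 rad) ≈ 70.35.
Since |KL| = 37.9 < 70.35 = |MK| sin M, no triangle exists.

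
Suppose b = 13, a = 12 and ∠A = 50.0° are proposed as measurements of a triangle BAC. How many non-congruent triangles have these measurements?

b·sin A = 13·sin(50.0°) ≈ 9.959.
Since b sin A < a < b (9.959 < 12 < 13), two triangles exist.

2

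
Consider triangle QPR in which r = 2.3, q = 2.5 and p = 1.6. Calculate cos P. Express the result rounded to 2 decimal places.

By the law of cosines, cos P = (r² + q² − p²) / (2·r·q) ≈ 0.78087, so ∠P ≈ 38.66°.

cos P ≈ 0.78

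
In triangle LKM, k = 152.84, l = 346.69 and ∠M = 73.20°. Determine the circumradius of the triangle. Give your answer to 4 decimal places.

By the law of cosines, m² = l² + k² − 2·l·k·cos M = 1.1292e+05, so m ≈ 336.04.
Area = ½·l·k·sin M ≈ 25363.
Circumradius = m/(2 sin M) ≈ 175.51.

R ≈ 175.5114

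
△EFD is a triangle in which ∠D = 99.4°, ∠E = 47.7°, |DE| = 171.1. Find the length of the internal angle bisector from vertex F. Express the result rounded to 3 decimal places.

The third angle is ∠F = 180° − ∠D − ∠E = 32.90°.
Law of sines: |FD| = |DE|·sin E/sin F ≈ 232.98.
Law of sines: |EF| = |DE|·sin D/sin F ≈ 310.77.
The bisector from F has length 2·|EF|·|FD|·cos(∠F/2)/(|EF|+|FD|) ≈ 255.41.

t_F ≈ 255.412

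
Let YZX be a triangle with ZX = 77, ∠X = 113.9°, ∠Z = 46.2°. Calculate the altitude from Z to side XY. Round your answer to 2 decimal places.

70.40

The third angle is ∠Y = 180° − ∠Z − ∠X = 19.90°.
Law of sines: XY = ZX·sin Z/sin Y ≈ 163.28.
Law of sines: YZ = ZX·sin X/sin Y ≈ 206.82.
Area = ½·ZX·XY·sin X ≈ 5747.1.
The altitude from Z has length 2·area/XY ≈ 70.398.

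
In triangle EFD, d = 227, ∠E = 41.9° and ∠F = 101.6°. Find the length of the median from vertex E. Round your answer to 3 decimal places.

The third angle is ∠D = 180° − ∠E − ∠F = 36.50°.
Law of sines: e = d·sin E/sin D ≈ 254.86.
Law of sines: f = d·sin F/sin D ≈ 373.83.
Median from E: ½√(2·f² + 2·d² − e²) ≈ 281.78.

281.782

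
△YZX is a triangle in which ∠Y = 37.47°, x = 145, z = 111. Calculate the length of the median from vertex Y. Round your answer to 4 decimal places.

By the law of cosines, y² = z² + x² − 2·z·x·cos Y = 7797.7, so y ≈ 88.305.
Median from Y: ½√(2·z² + 2·x² − y²) ≈ 121.34.

121.3407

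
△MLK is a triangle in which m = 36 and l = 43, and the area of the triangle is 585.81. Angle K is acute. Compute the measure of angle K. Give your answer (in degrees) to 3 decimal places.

49.188

From area = ½·m·l·sin K, we get sin K = 2·area/(m·l) ≈ 0.75686.
Taking the acute solution, ∠K ≈ 49.19°.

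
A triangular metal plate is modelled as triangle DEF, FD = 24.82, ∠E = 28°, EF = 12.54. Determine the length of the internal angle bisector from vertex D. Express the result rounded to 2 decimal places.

t_D ≈ 28.90

Law of sines: sin D = EF·sin E/FD ≈ 0.23719.
Since FD ≥ EF, only the acute value applies: ∠D ≈ 13.72°.
Then ∠F = 180° − ∠E − ∠D ≈ 138.28°.
Law of sines gives DE = FD·sin F/sin E ≈ 35.184.
The bisector from D has length 2·FD·DE·cos(∠D/2)/(FD+DE) ≈ 28.898.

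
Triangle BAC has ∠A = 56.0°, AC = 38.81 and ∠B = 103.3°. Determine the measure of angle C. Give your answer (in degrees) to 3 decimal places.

The third angle is ∠C = 180° − ∠B − ∠A = 20.70°.

20.700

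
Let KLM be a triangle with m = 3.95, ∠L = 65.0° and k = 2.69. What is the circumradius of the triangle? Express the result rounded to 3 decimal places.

R ≈ 2.054

By the law of cosines, l² = m² + k² − 2·m·k·cos L = 13.858, so l ≈ 3.7226.
Area = ½·m·k·sin L ≈ 4.815.
Circumradius = l/(2 sin L) ≈ 2.0537.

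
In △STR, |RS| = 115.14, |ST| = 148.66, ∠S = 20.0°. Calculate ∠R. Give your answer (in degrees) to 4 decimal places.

By the law of cosines, |TR|² = |RS|² + |ST|² − 2·|RS|·|ST|·cos S = 3188.1, so |TR| ≈ 56.463.
Law of cosines again: cos R = (|TR|² + |RS|² − |ST|²)/(2·|TR|·|RS|) ≈ -0.43488, so ∠R ≈ 115.78°.

115.7775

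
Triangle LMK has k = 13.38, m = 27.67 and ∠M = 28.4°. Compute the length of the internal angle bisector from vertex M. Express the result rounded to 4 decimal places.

Law of sines: sin K = k·sin M/m ≈ 0.22999.
Since m ≥ k, only the acute value applies: ∠K ≈ 13.30°.
Then ∠L = 180° − ∠M − ∠K ≈ 138.30°.
Law of sines gives l = m·sin L/sin M ≈ 38.698.
The bisector from M has length 2·k·l·cos(∠M/2)/(k+l) ≈ 19.277.

19.2772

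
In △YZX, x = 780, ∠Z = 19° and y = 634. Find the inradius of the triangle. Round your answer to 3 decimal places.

r ≈ 95.366

By the law of cosines, z² = x² + y² − 2·x·y·cos Z = 75200, so z ≈ 274.23.
Area = ½·x·y·sin Z ≈ 80500.
Semiperimeter s = (634+274.23+780)/2 = 844.11.
Inradius = area/s = 80500/844.11 ≈ 95.366.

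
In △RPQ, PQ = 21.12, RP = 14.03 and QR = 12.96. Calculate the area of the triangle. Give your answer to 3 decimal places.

Semiperimeter s = (21.12 + 12.96 + 14.03)/2 = 24.055.
Heron's formula: area = √(24.055·2.935·11.095·10.025) ≈ 88.616.

area ≈ 88.616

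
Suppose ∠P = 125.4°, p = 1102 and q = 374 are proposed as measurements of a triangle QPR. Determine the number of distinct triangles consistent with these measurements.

1

q·sin P = 374·sin(125.4°) ≈ 304.9.
Since ∠P is not acute, a triangle exists only if p > q; here p > q, so there is exactly one triangle.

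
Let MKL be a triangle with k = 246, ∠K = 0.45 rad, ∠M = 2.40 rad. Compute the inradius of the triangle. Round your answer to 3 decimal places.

The third angle is ∠L = π − ∠M − ∠K = 0.292 rad.
Law of sines: m = k·sin M/sin K ≈ 382.02.
Law of sines: l = k·sin L/sin K ≈ 162.59.
Area = ½·k·m·sin L ≈ 13508.
Semiperimeter s = (382.02+246+162.59)/2 = 395.3.
Inradius = area/s = 13508/395.3 ≈ 34.171.

r ≈ 34.171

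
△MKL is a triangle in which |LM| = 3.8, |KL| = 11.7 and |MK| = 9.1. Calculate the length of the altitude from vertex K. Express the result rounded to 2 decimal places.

7.46

Semiperimeter s = (11.7 + 3.8 + 9.1)/2 = 12.3.
Heron's formula: area = √(12.3·0.6·8.5·3.2) ≈ 14.168.
The altitude from K has length 2·area/|LM| ≈ 7.4569.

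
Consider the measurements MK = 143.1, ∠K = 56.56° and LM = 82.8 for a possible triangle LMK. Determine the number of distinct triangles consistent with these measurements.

0

MK·sin K = 143.1·sin(56.56°) ≈ 119.4.
Since LM = 82.8 < 119.4 = MK sin K, no triangle exists.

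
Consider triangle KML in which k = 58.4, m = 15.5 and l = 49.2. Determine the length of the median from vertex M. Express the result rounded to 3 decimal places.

Median from M: ½√(2·l² + 2·k² − m²) ≈ 53.437.

53.437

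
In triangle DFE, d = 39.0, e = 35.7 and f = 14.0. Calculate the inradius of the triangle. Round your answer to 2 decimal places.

Semiperimeter s = (39 + 14 + 35.7)/2 = 44.35.
Heron's formula: area = √(44.35·5.35·30.35·8.65) ≈ 249.58.
Inradius = area/s = 249.58/44.35 ≈ 5.6275.

r ≈ 5.63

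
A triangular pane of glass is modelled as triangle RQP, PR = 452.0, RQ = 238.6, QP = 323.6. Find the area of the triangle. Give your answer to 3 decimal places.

37103.321

Semiperimeter s = (323.6 + 452 + 238.6)/2 = 507.1.
Heron's formula: area = √(507.1·183.5·55.1·268.5) ≈ 37103.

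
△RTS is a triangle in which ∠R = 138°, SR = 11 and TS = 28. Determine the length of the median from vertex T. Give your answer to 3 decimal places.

Law of sines: sin T = SR·sin R/TS ≈ 0.26287.
Since TS ≥ SR, only the acute value applies: ∠T ≈ 15.24°.
Then ∠S = 180° − ∠R − ∠T ≈ 26.76°.
Law of sines gives RT = TS·sin S/sin R ≈ 18.841.
Median from T: ½√(2·RT² + 2·TS² − SR²) ≈ 23.221.

m_T ≈ 23.221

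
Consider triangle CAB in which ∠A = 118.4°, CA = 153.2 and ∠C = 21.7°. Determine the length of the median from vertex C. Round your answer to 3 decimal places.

178.478

The third angle is ∠B = 180° − ∠C − ∠A = 39.90°.
Law of sines: AB = CA·sin C/sin B ≈ 88.308.
Law of sines: BC = CA·sin A/sin B ≈ 210.09.
Median from C: ½√(2·BC² + 2·CA² − AB²) ≈ 178.48.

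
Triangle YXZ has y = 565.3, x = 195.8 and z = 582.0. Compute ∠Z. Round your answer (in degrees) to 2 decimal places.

∠Z ≈ 85.03°

By the law of cosines, cos Z = (y² + x² − z²) / (2·y·x) ≈ 0.08663, so ∠Z ≈ 85.03°.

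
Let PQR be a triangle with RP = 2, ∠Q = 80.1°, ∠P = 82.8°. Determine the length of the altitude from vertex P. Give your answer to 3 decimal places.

0.588

The third angle is ∠R = 180° − ∠P − ∠Q = 17.10°.
Law of sines: QR = RP·sin P/sin Q ≈ 2.0142.
Law of sines: PQ = RP·sin R/sin Q ≈ 0.59697.
Area = ½·RP·QR·sin R ≈ 0.59226.
The altitude from P has length 2·area/QR ≈ 0.58808.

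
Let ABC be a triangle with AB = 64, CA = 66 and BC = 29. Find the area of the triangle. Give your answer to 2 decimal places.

916.56

Semiperimeter s = (29 + 66 + 64)/2 = 79.5.
Heron's formula: area = √(79.5·50.5·13.5·15.5) ≈ 916.56.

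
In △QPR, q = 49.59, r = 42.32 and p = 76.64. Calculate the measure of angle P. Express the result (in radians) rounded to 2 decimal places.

By the law of cosines, cos P = (r² + q² − p²) / (2·r·q) ≈ -0.38681, so ∠P ≈ 1.968 rad.

1.97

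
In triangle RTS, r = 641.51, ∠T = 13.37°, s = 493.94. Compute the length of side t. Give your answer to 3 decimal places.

By the law of cosines, t² = s² + r² − 2·s·r·cos T = 38953, so t ≈ 197.37.

197.365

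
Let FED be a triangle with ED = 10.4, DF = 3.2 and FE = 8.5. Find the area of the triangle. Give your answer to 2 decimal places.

area ≈ 11.99

Semiperimeter s = (10.4 + 3.2 + 8.5)/2 = 11.05.
Heron's formula: area = √(11.05·0.65·7.85·2.55) ≈ 11.991.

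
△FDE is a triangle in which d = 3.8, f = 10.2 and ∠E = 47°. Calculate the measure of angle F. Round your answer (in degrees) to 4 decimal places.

By the law of cosines, e² = f² + d² − 2·f·d·cos E = 65.611, so e ≈ 8.1001.
Law of cosines again: cos F = (d² + e² − f²)/(2·d·e) ≈ -0.38967, so ∠F ≈ 112.93°.

∠F ≈ 112.9341°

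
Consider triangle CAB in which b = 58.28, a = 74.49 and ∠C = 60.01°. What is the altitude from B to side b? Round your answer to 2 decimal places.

By the law of cosines, c² = a² + b² − 2·a·b·cos C = 4605.4, so c ≈ 67.863.
Area = ½·a·b·sin C ≈ 1880.
The altitude from B has length 2·area/b ≈ 64.517.

64.52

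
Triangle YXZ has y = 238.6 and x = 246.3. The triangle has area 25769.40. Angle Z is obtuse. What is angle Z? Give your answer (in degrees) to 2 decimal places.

From area = ½·y·x·sin Z, we get sin Z = 2·area/(y·x) ≈ 0.87700.
Taking the obtuse solution, ∠Z ≈ 118.72°.

∠Z ≈ 118.72°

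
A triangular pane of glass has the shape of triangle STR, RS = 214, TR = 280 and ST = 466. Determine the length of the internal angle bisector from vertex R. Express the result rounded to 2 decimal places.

81.24

By the law of cosines, cos R = (TR² + RS² − ST²) / (2·TR·RS) ≈ -0.77570, so ∠R ≈ 2.459 rad.
The bisector from R has length 2·TR·RS·cos(∠R/2)/(TR+RS) ≈ 81.241.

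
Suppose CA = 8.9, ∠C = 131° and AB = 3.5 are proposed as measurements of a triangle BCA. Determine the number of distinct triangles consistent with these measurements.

0

CA·sin C = 8.9·sin(131°) ≈ 6.717.
Since ∠C is not acute, a triangle exists only if AB > CA; here AB ≤ CA, so there is no triangle.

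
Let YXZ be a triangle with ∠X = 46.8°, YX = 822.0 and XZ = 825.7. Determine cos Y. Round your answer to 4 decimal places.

By the law of cosines, ZY² = YX² + XZ² − 2·YX·XZ·cos X = 4.2823e+05, so ZY ≈ 654.39.
Law of cosines again: cos Y = (ZY² + YX² − XZ²)/(2·ZY·YX) ≈ 0.39238, so ∠Y ≈ 66.90°.

cos Y ≈ 0.3924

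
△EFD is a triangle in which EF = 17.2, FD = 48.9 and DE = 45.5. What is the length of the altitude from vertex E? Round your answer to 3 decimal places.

16.002

Semiperimeter s = (48.9 + 45.5 + 17.2)/2 = 55.8.
Heron's formula: area = √(55.8·6.9·10.3·38.6) ≈ 391.25.
The altitude from E has length 2·area/FD ≈ 16.002.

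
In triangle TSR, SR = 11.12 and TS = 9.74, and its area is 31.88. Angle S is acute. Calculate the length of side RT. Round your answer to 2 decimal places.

From area = ½·TS·SR·sin S, we get sin S = 2·area/(TS·SR) ≈ 0.58869.
Taking the acute solution, ∠S ≈ 0.6294 rad.
Law of cosines then gives RT ≈ 6.5891.

6.59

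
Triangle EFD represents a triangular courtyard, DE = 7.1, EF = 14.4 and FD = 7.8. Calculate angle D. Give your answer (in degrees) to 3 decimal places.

150.196

By the law of cosines, cos D = (FD² + DE² − EF²) / (2·FD·DE) ≈ -0.86773, so ∠D ≈ 150.20°.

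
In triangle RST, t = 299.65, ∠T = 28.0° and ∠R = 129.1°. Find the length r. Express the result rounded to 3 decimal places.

The third angle is ∠S = 180° − ∠T − ∠R = 22.90°.
Law of sines: r = t·sin R/sin T ≈ 495.33.

495.328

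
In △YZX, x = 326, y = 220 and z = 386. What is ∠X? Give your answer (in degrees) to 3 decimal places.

By the law of cosines, cos X = (y² + z² − x²) / (2·y·z) ≈ 0.53650, so ∠X ≈ 57.55°.

∠X ≈ 57.554°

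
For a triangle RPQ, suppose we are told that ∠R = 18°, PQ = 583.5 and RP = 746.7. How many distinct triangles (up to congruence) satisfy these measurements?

RP·sin R = 746.7·sin(18°) ≈ 230.7.
Since RP sin R < PQ < RP (230.7 < 583.5 < 746.7), two triangles exist.

2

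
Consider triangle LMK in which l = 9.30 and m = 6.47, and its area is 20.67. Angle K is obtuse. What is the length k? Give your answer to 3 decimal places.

14.690

From area = ½·l·m·sin K, we get sin K = 2·area/(l·m) ≈ 0.68704.
Taking the obtuse solution, ∠K ≈ 136.60°.
Law of cosines then gives k ≈ 14.69.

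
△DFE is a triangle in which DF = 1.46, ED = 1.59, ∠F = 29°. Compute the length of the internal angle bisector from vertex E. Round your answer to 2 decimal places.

1.95

Law of sines: sin E = DF·sin F/ED ≈ 0.44517.
Since ED ≥ DF, only the acute value applies: ∠E ≈ 26.43°.
Then ∠D = 180° − ∠F − ∠E ≈ 124.57°.
Law of sines gives FE = ED·sin D/sin F ≈ 2.7007.
The bisector from E has length 2·FE·ED·cos(∠E/2)/(FE+ED) ≈ 1.9486.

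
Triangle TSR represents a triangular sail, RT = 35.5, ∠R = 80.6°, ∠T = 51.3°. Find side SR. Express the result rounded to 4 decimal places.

37.2227

The third angle is ∠S = 180° − ∠R − ∠T = 48.10°.
Law of sines: SR = RT·sin T/sin S ≈ 37.223.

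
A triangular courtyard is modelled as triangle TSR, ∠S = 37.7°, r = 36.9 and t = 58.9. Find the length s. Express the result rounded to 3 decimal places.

By the law of cosines, s² = r² + t² − 2·r·t·cos S = 1391.5, so s ≈ 37.303.

37.303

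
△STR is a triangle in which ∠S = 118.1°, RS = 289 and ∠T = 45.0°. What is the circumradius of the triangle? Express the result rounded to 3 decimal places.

204.354

The third angle is ∠R = 180° − ∠S − ∠T = 16.90°.
Law of sines: TR = RS·sin S/sin T ≈ 360.53.
Law of sines: ST = RS·sin R/sin T ≈ 118.81.
Circumradius = RS/(2 sin T) ≈ 204.35.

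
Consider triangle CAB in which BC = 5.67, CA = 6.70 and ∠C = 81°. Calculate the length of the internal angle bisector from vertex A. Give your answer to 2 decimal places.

6.79

By the law of cosines, AB² = BC² + CA² − 2·BC·CA·cos C = 65.153, so AB ≈ 8.0718.
Law of cosines again: cos A = (CA² + AB² − BC²)/(2·CA·AB) ≈ 0.72017, so ∠A ≈ 43.93°.
The bisector from A has length 2·CA·AB·cos(∠A/2)/(CA+AB) ≈ 6.7906.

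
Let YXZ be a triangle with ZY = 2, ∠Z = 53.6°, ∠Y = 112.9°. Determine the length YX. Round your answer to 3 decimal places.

The third angle is ∠X = 180° − ∠Z − ∠Y = 13.50°.
Law of sines: YX = ZY·sin Z/sin X ≈ 6.8958.

6.896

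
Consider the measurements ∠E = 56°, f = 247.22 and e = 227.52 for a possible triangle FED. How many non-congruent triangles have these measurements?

2

f·sin E = 247.22·sin(56°) ≈ 205.
Since f sin E < e < f (205 < 227.52 < 247.22), two triangles exist.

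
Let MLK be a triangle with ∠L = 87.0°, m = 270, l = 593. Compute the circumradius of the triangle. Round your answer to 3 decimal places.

296.907

Law of sines: sin M = m·sin L/l ≈ 0.45469.
Since l ≥ m, only the acute value applies: ∠M ≈ 27.04°.
Then ∠K = 180° − ∠L − ∠M ≈ 65.96°.
Law of sines gives k = l·sin K/sin L ≈ 542.29.
Circumradius = l/(2 sin L) ≈ 296.91.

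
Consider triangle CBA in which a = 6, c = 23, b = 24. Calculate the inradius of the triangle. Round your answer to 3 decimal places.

r ≈ 2.602

Semiperimeter s = (23 + 24 + 6)/2 = 26.5.
Heron's formula: area = √(26.5·3.5·2.5·20.5) ≈ 68.945.
Inradius = area/s = 68.945/26.5 ≈ 2.6017.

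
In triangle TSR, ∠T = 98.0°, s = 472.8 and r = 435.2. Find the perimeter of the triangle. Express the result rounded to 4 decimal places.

By the law of cosines, t² = s² + r² − 2·s·r·cos T = 4.7021e+05, so t ≈ 685.72.
Semiperimeter p = (685.72+472.8+435.2)/2 = 796.86.
Perimeter = 685.72 + 472.8 + 435.2 = 1593.7.

perimeter ≈ 1593.7201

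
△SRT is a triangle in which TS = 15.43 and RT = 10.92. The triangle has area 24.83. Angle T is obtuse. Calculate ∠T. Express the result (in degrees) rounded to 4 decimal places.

∠T ≈ 162.8589°

From area = ½·RT·TS·sin T, we get sin T = 2·area/(RT·TS) ≈ 0.29473.
Taking the obtuse solution, ∠T ≈ 162.86°.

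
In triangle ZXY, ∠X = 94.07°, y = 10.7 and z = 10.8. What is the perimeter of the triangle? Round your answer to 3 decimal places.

By the law of cosines, x² = y² + z² − 2·y·z·cos X = 247.53, so x ≈ 15.733.
Semiperimeter s = (10.8+15.733+10.7)/2 = 18.617.
Perimeter = 10.8 + 15.733 + 10.7 = 37.233.

37.233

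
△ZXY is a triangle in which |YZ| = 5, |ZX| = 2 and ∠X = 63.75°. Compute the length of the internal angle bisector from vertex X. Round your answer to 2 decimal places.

Law of sines: sin Y = |ZX|·sin X/|YZ| ≈ 0.35875.
Since |YZ| ≥ |ZX|, only the acute value applies: ∠Y ≈ 21.02°.
Then ∠Z = 180° − ∠X − ∠Y ≈ 95.23°.
Law of sines gives |XY| = |YZ|·sin Z/sin X ≈ 5.5517.
The bisector from X has length 2·|ZX|·|XY|·cos(∠X/2)/(|ZX|+|XY|) ≈ 2.4972.

t_X ≈ 2.50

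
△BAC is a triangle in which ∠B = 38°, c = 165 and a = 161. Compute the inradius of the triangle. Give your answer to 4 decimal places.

37.8412

By the law of cosines, b² = a² + c² − 2·a·c·cos B = 11279, so b ≈ 106.2.
Area = ½·a·c·sin B ≈ 8177.5.
Semiperimeter s = (106.2+161+165)/2 = 216.1.
Inradius = area/s = 8177.5/216.1 ≈ 37.841.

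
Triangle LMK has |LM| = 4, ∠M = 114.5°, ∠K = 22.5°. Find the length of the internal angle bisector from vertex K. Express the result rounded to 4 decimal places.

7.9928

The third angle is ∠L = 180° − ∠M − ∠K = 43.00°.
Law of sines: |MK| = |LM|·sin L/sin K ≈ 7.1286.
Law of sines: |KL| = |LM|·sin M/sin K ≈ 9.5114.
The bisector from K has length 2·|MK|·|KL|·cos(∠K/2)/(|MK|+|KL|) ≈ 7.9928.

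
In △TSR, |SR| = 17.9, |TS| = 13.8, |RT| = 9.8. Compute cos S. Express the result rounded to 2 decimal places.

By the law of cosines, cos S = (|TS|² + |SR|² − |RT|²) / (2·|TS|·|SR|) ≈ 0.83963, so ∠S ≈ 32.90°.

cos S ≈ 0.84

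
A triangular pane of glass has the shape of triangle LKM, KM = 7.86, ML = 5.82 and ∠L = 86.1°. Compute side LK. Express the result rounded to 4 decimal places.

Law of sines: sin K = ML·sin L/KM ≈ 0.73874.
Since KM ≥ ML, only the acute value applies: ∠K ≈ 47.62°.
Then ∠M = 180° − ∠L − ∠K ≈ 46.28°.
Law of sines gives LK = KM·sin M/sin L ≈ 5.6934.

5.6934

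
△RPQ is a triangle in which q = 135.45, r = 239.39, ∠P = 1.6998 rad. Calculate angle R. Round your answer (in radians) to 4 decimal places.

By the law of cosines, p² = q² + r² − 2·q·r·cos P = 83997, so p ≈ 289.82.
Law of cosines again: cos R = (p² + q² − r²)/(2·p·q) ≈ 0.57362, so ∠R ≈ 0.9599 rad.

0.9599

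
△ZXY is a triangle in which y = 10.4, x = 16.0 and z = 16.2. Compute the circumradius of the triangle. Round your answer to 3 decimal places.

R ≈ 8.507

By the law of cosines, cos Z = (x² + y² − z²) / (2·x·y) ≈ 0.30565, so ∠Z ≈ 72.20°.
Circumradius = z/(2 sin Z) ≈ 8.5071.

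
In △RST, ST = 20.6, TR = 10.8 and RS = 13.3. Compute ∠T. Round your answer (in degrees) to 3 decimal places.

35.085

By the law of cosines, cos T = (ST² + TR² − RS²) / (2·ST·TR) ≈ 0.81830, so ∠T ≈ 35.09°.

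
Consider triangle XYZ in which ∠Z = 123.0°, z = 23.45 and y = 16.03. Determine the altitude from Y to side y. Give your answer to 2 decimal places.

Law of sines: sin Y = y·sin Z/z ≈ 0.57330.
Since z ≥ y, only the acute value applies: ∠Y ≈ 34.98°.
Then ∠X = 180° − ∠Z − ∠Y ≈ 22.02°.
Law of sines gives x = z·sin X/sin Z ≈ 10.483.
Area = ½·z·y·sin X ≈ 70.467.
The altitude from Y has length 2·area/y ≈ 8.7919.

h_Y ≈ 8.79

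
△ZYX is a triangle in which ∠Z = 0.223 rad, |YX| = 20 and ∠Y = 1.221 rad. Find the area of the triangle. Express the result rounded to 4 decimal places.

The third angle is ∠X = π − ∠Z − ∠Y = 1.698 rad.
Law of sines: |XZ| = |YX|·sin Y/sin Z ≈ 84.957.
Law of sines: |ZY| = |YX|·sin X/sin Z ≈ 89.708.
Area = ½·|YX|·|XZ|·sin X ≈ 842.75.

area ≈ 842.7530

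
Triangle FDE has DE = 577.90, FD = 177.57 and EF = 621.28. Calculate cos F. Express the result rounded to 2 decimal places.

By the law of cosines, cos F = (EF² + FD² − DE²) / (2·EF·FD) ≈ 0.37868, so ∠F ≈ 67.75°.

0.38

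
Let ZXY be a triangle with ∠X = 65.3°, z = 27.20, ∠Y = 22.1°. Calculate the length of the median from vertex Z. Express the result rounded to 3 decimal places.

13.171

The third angle is ∠Z = 180° − ∠X − ∠Y = 92.60°.
Law of sines: x = z·sin X/sin Z ≈ 24.737.
Law of sines: y = z·sin Y/sin Z ≈ 10.244.
Median from Z: ½√(2·x² + 2·y² − z²) ≈ 13.171.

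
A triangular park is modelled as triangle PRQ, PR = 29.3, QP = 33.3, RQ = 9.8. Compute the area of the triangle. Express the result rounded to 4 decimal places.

Semiperimeter s = (9.8 + 33.3 + 29.3)/2 = 36.2.
Heron's formula: area = √(36.2·26.4·2.9·6.9) ≈ 138.29.

area ≈ 138.2865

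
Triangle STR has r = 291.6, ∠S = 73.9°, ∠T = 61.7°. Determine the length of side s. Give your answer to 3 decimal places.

The third angle is ∠R = 180° − ∠S − ∠T = 44.40°.
Law of sines: s = r·sin S/sin R ≈ 400.43.

400.426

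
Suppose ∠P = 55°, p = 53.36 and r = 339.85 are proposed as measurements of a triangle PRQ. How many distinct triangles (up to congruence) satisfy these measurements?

r·sin P = 339.85·sin(55°) ≈ 278.4.
Since p = 53.36 < 278.4 = r sin P, no triangle exists.

0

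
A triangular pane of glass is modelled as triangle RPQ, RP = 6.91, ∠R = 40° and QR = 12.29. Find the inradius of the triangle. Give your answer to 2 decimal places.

By the law of cosines, PQ² = QR² + RP² − 2·QR·RP·cos R = 68.681, so PQ ≈ 8.2874.
Area = ½·QR·RP·sin R ≈ 27.294.
Semiperimeter s = (8.2874+12.29+6.91)/2 = 13.744.
Inradius = area/s = 27.294/13.744 ≈ 1.9859.

r ≈ 1.99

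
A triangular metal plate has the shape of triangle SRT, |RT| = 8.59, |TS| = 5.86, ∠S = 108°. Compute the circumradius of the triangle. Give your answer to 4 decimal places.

4.5160

Law of sines: sin R = |TS|·sin S/|RT| ≈ 0.64880.
Since |RT| ≥ |TS|, only the acute value applies: ∠R ≈ 40.45°.
Then ∠T = 180° − ∠S − ∠R ≈ 31.55°.
Law of sines gives |SR| = |RT|·sin T/sin S ≈ 4.7258.
Circumradius = |RT|/(2 sin S) ≈ 4.516.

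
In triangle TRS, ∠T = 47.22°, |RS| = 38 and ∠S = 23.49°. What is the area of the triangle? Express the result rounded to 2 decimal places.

area ≈ 370.08

The third angle is ∠R = 180° − ∠S − ∠T = 109.29°.
Law of sines: |ST| = |RS|·sin R/sin T ≈ 48.867.
Law of sines: |TR| = |RS|·sin S/sin T ≈ 20.636.
Area = ½·|RS|·|ST|·sin S ≈ 370.08.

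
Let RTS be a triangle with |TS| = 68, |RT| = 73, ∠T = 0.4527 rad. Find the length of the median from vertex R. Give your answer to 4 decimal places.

44.9558

By the law of cosines, |SR|² = |RT|² + |TS|² − 2·|RT|·|TS|·cos T = 1025.1, so |SR| ≈ 32.016.
Median from R: ½√(2·|SR|² + 2·|RT|² − |TS|²) ≈ 44.956.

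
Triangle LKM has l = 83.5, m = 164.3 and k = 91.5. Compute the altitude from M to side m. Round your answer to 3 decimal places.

30.091

Semiperimeter s = (83.5 + 91.5 + 164.3)/2 = 169.65.
Heron's formula: area = √(169.65·86.15·78.15·5.35) ≈ 2472.
The altitude from M has length 2·area/m ≈ 30.091.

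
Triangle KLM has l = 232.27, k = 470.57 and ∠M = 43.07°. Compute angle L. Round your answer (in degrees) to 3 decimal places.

27.796

By the law of cosines, m² = k² + l² − 2·k·l·cos M = 1.1569e+05, so m ≈ 340.14.
Law of cosines again: cos L = (m² + k² − l²)/(2·m·k) ≈ 0.88461, so ∠L ≈ 27.80°.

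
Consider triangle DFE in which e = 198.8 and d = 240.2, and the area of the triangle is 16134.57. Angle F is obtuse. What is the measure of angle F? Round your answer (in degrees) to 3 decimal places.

From area = ½·e·d·sin F, we get sin F = 2·area/(e·d) ≈ 0.67577.
Taking the obtuse solution, ∠F ≈ 137.49°.

137.486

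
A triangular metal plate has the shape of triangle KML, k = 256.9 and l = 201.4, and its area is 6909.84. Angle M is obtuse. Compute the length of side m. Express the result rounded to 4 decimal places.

From area = ½·l·k·sin M, we get sin M = 2·area/(l·k) ≈ 0.26710.
Taking the obtuse solution, ∠M ≈ 164.51°.
Law of cosines then gives m ≈ 454.18.

454.1799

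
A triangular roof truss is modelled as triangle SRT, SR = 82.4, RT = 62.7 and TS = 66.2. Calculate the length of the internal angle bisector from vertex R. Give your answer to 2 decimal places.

By the law of cosines, cos R = (SR² + RT² − TS²) / (2·SR·RT) ≈ 0.61344, so ∠R ≈ 52.16°.
The bisector from R has length 2·SR·RT·cos(∠R/2)/(SR+RT) ≈ 63.961.

t_R ≈ 63.96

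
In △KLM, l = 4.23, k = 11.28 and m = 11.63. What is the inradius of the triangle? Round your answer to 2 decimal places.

1.75

Semiperimeter s = (11.28 + 4.23 + 11.63)/2 = 13.57.
Heron's formula: area = √(13.57·2.29·9.34·1.94) ≈ 23.729.
Inradius = area/s = 23.729/13.57 ≈ 1.7486.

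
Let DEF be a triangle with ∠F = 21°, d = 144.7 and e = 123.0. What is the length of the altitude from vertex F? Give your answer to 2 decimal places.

By the law of cosines, f² = d² + e² − 2·d·e·cos F = 2835.2, so f ≈ 53.246.
Area = ½·d·e·sin F ≈ 3189.1.
The altitude from F has length 2·area/f ≈ 119.79.

h_F ≈ 119.79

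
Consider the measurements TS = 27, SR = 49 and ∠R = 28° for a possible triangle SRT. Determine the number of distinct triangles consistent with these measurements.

SR·sin R = 49·sin(28°) ≈ 23.
Since SR sin R < TS < SR (23 < 27 < 49), two triangles exist.

2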